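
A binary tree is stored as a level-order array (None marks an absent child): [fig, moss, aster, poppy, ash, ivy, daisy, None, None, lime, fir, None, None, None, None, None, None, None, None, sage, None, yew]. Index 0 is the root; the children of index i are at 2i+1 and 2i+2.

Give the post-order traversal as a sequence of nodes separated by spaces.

Post-order visits the left subtree, then the right subtree, then the node.
At fig: go left to moss.
  At moss: go left to poppy.
    poppy is a leaf — visit poppy.
  At moss: go right to ash.
    At ash: go left to lime.
      At lime: go left to sage.
        sage is a leaf — visit sage.
      At lime: no right child.
      Visit lime.
    At ash: go right to fir.
      At fir: go left to yew.
        yew is a leaf — visit yew.
      At fir: no right child.
      Visit fir.
    Visit ash.
  Visit moss.
At fig: go right to aster.
  At aster: go left to ivy.
    ivy is a leaf — visit ivy.
  At aster: go right to daisy.
    daisy is a leaf — visit daisy.
  Visit aster.
Visit fig.

poppy sage lime yew fir ash moss ivy daisy aster fig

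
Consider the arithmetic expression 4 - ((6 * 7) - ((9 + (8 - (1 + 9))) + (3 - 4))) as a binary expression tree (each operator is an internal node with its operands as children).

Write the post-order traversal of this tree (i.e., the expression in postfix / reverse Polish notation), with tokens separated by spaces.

4 6 7 * 9 8 1 9 + - + 3 4 - + - -

Post-order on an expression tree gives postfix notation: for each operator, emit left operand, right operand, then the operator.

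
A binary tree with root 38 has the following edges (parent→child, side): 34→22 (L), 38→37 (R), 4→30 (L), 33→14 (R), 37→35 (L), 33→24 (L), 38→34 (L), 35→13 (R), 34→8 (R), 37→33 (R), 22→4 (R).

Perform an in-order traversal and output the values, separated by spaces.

22 30 4 34 8 38 35 13 37 24 33 14

In-order visits the left subtree, then the node, then the right subtree.
At 38: go left to 34.
  At 34: go left to 22.
    At 22: no left child.
    Visit 22.
    At 22: go right to 4.
      At 4: go left to 30.
        30 is a leaf — visit 30.
      Visit 4.
      At 4: no right child.
  Visit 34.
  At 34: go right to 8.
    8 is a leaf — visit 8.
Visit 38.
At 38: go right to 37.
  At 37: go left to 35.
    At 35: no left child.
    Visit 35.
    At 35: go right to 13.
      13 is a leaf — visit 13.
  Visit 37.
  At 37: go right to 33.
    At 33: go left to 24.
      24 is a leaf — visit 24.
    Visit 33.
    At 33: go right to 14.
      14 is a leaf — visit 14.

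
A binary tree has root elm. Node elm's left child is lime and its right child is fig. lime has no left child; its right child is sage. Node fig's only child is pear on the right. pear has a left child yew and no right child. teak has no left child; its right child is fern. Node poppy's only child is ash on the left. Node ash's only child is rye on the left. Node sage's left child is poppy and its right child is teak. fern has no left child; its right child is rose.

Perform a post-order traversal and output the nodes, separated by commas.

Post-order visits the left subtree, then the right subtree, then the node.
At elm: go left to lime.
  At lime: no left child.
  At lime: go right to sage.
    At sage: go left to poppy.
      At poppy: go left to ash.
        At ash: go left to rye.
          rye is a leaf — visit rye.
        At ash: no right child.
        Visit ash.
      At poppy: no right child.
      Visit poppy.
    At sage: go right to teak.
      At teak: no left child.
      At teak: go right to fern.
        At fern: no left child.
        At fern: go right to rose.
          rose is a leaf — visit rose.
        Visit fern.
      Visit teak.
    Visit sage.
  Visit lime.
At elm: go right to fig.
  At fig: no left child.
  At fig: go right to pear.
    At pear: go left to yew.
      yew is a leaf — visit yew.
    At pear: no right child.
    Visit pear.
  Visit fig.
Visit elm.

rye, ash, poppy, rose, fern, teak, sage, lime, yew, pear, fig, elm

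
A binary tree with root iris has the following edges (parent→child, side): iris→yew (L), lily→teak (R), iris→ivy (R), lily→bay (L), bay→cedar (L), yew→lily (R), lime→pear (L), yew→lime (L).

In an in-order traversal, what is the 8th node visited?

In-order visits the left subtree, then the node, then the right subtree.
At iris: go left to yew.
  At yew: go left to lime.
    At lime: go left to pear.
      pear is a leaf — visit pear.
    Visit lime.
    At lime: no right child.
  Visit yew.
  At yew: go right to lily.
    At lily: go left to bay.
      At bay: go left to cedar.
        cedar is a leaf — visit cedar.
      Visit bay.
      At bay: no right child.
    Visit lily.
    At lily: go right to teak.
      teak is a leaf — visit teak.
Visit iris.
At iris: go right to ivy.
  ivy is a leaf — visit ivy.
Full in-order sequence: pear, lime, yew, cedar, bay, lily, teak, iris, ivy.

iris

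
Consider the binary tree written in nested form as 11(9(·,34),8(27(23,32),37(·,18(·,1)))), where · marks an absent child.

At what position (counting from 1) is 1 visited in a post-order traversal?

6

Post-order visits the left subtree, then the right subtree, then the node.
At 11: go left to 9.
  At 9: no left child.
  At 9: go right to 34.
    34 is a leaf — visit 34.
  Visit 9.
At 11: go right to 8.
  At 8: go left to 27.
    At 27: go left to 23.
      23 is a leaf — visit 23.
    At 27: go right to 32.
      32 is a leaf — visit 32.
    Visit 27.
  At 8: go right to 37.
    At 37: no left child.
    At 37: go right to 18.
      At 18: no left child.
      At 18: go right to 1.
        1 is a leaf — visit 1.
      Visit 18.
    Visit 37.
  Visit 8.
Visit 11.
Full post-order sequence: 34, 9, 23, 32, 27, 1, 18, 37, 8, 11.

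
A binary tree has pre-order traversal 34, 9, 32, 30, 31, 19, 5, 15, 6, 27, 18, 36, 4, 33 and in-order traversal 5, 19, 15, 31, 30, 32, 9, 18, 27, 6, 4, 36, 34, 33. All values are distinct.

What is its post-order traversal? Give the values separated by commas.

5, 15, 19, 31, 30, 32, 18, 27, 4, 36, 6, 9, 33, 34

The first element of pre-order is the root; it splits in-order into left and right subtrees.
Root 34: left subtree has 12 nodes {5, 19, 15, 31, 30, 32, 9, 18, 27, 6, 4, 36}, right has 1 {33}.
  Root 9: left subtree has 6 nodes {5, 19, 15, 31, 30, 32}, right has 5 {18, 27, 6, 4, 36}.
    Root 32: left subtree has 5 nodes {5, 19, 15, 31, 30}, right has 0 { }.
      Root 30: left subtree has 4 nodes {5, 19, 15, 31}, right has 0 { }.
        Root 31: left subtree has 3 nodes {5, 19, 15}, right has 0 { }.
          Root 19: left subtree has 1 node {5}, right has 1 {15}.
    Root 6: left subtree has 2 nodes {18, 27}, right has 2 {4, 36}.
      Root 27: left subtree has 1 node {18}, right has 0 { }.
      Root 36: left subtree has 1 node {4}, right has 0 { }.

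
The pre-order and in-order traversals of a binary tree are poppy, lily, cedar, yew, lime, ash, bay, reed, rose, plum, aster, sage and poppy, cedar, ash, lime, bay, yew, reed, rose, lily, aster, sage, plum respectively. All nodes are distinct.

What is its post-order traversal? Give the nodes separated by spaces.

ash bay lime rose reed yew cedar sage aster plum lily poppy

The first element of pre-order is the root; it splits in-order into left and right subtrees.
Root poppy: left subtree has 0 nodes { }, right has 11 {cedar, ash, lime, bay, yew, reed, rose, lily, aster, sage, plum}.
  Root lily: left subtree has 7 nodes {cedar, ash, lime, bay, yew, reed, rose}, right has 3 {aster, sage, plum}.
    Root cedar: left subtree has 0 nodes { }, right has 6 {ash, lime, bay, yew, reed, rose}.
      Root yew: left subtree has 3 nodes {ash, lime, bay}, right has 2 {reed, rose}.
        Root lime: left subtree has 1 node {ash}, right has 1 {bay}.
        Root reed: left subtree has 0 nodes { }, right has 1 {rose}.
    Root plum: left subtree has 2 nodes {aster, sage}, right has 0 { }.
      Root aster: left subtree has 0 nodes { }, right has 1 {sage}.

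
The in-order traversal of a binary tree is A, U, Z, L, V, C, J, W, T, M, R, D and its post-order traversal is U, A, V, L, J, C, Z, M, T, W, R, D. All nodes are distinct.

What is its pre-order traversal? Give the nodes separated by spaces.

The last element of post-order is the root; it splits in-order into left and right subtrees.
Root D: left subtree has 11 nodes {A, U, Z, L, V, C, J, W, T, M, R}, right has 0 { }.
  Root R: left subtree has 10 nodes {A, U, Z, L, V, C, J, W, T, M}, right has 0 { }.
    Root W: left subtree has 7 nodes {A, U, Z, L, V, C, J}, right has 2 {T, M}.
      Root Z: left subtree has 2 nodes {A, U}, right has 4 {L, V, C, J}.
        Root A: left subtree has 0 nodes { }, right has 1 {U}.
        Root C: left subtree has 2 nodes {L, V}, right has 1 {J}.
          Root L: left subtree has 0 nodes { }, right has 1 {V}.
      Root T: left subtree has 0 nodes { }, right has 1 {M}.

D R W Z A U C L V J T M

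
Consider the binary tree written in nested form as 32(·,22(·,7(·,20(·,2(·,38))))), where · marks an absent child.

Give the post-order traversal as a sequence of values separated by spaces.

38 2 20 7 22 32

Post-order visits the left subtree, then the right subtree, then the node.
At 32: no left child.
At 32: go right to 22.
  At 22: no left child.
  At 22: go right to 7.
    At 7: no left child.
    At 7: go right to 20.
      At 20: no left child.
      At 20: go right to 2.
        At 2: no left child.
        At 2: go right to 38.
          38 is a leaf — visit 38.
        Visit 2.
      Visit 20.
    Visit 7.
  Visit 22.
Visit 32.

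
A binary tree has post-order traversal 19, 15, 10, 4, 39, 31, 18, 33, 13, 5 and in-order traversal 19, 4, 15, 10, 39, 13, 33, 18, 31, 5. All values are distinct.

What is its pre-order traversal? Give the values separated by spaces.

5 13 39 4 19 10 15 33 18 31

The last element of post-order is the root; it splits in-order into left and right subtrees.
Root 5: left subtree has 9 nodes {19, 4, 15, 10, 39, 13, 33, 18, 31}, right has 0 { }.
  Root 13: left subtree has 5 nodes {19, 4, 15, 10, 39}, right has 3 {33, 18, 31}.
    Root 39: left subtree has 4 nodes {19, 4, 15, 10}, right has 0 { }.
      Root 4: left subtree has 1 node {19}, right has 2 {15, 10}.
        Root 10: left subtree has 1 node {15}, right has 0 { }.
    Root 33: left subtree has 0 nodes { }, right has 2 {18, 31}.
      Root 18: left subtree has 0 nodes { }, right has 1 {31}.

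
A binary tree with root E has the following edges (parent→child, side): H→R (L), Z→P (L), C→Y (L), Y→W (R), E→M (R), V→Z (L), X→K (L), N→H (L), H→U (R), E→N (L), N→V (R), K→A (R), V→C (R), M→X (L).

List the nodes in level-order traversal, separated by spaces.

Level-order visits nodes level by level from the root, left to right within each level.
Level 0: E
Level 1: N, M
Level 2: H, V, X
Level 3: R, U, Z, C, K
Level 4: P, Y, A
Level 5: W

E N M H V X R U Z C K P Y A W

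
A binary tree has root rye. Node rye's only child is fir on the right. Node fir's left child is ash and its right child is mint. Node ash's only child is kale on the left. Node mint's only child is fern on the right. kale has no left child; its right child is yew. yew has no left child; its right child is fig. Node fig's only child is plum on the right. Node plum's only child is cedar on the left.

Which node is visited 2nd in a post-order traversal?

plum

Post-order visits the left subtree, then the right subtree, then the node.
At rye: no left child.
At rye: go right to fir.
  At fir: go left to ash.
    At ash: go left to kale.
      At kale: no left child.
      At kale: go right to yew.
        At yew: no left child.
        At yew: go right to fig.
          At fig: no left child.
          At fig: go right to plum.
            At plum: go left to cedar.
              cedar is a leaf — visit cedar.
            At plum: no right child.
            Visit plum.
          Visit fig.
        Visit yew.
      Visit kale.
    At ash: no right child.
    Visit ash.
  At fir: go right to mint.
    At mint: no left child.
    At mint: go right to fern.
      fern is a leaf — visit fern.
    Visit mint.
  Visit fir.
Visit rye.
Full post-order sequence: cedar, plum, fig, yew, kale, ash, fern, mint, fir, rye.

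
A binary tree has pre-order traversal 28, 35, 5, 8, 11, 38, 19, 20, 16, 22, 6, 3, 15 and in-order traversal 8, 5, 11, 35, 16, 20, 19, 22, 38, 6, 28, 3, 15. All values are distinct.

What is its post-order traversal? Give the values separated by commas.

8, 11, 5, 16, 20, 22, 19, 6, 38, 35, 15, 3, 28

The first element of pre-order is the root; it splits in-order into left and right subtrees.
Root 28: left subtree has 10 nodes {8, 5, 11, 35, 16, 20, 19, 22, 38, 6}, right has 2 {3, 15}.
  Root 35: left subtree has 3 nodes {8, 5, 11}, right has 6 {16, 20, 19, 22, 38, 6}.
    Root 5: left subtree has 1 node {8}, right has 1 {11}.
    Root 38: left subtree has 4 nodes {16, 20, 19, 22}, right has 1 {6}.
      Root 19: left subtree has 2 nodes {16, 20}, right has 1 {22}.
        Root 20: left subtree has 1 node {16}, right has 0 { }.
  Root 3: left subtree has 0 nodes { }, right has 1 {15}.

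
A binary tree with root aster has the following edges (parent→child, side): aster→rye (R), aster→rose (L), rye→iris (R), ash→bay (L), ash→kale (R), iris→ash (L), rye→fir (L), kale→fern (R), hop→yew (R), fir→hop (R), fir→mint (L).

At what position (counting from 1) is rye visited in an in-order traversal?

In-order visits the left subtree, then the node, then the right subtree.
At aster: go left to rose.
  rose is a leaf — visit rose.
Visit aster.
At aster: go right to rye.
  At rye: go left to fir.
    At fir: go left to mint.
      mint is a leaf — visit mint.
    Visit fir.
    At fir: go right to hop.
      At hop: no left child.
      Visit hop.
      At hop: go right to yew.
        yew is a leaf — visit yew.
  Visit rye.
  At rye: go right to iris.
    At iris: go left to ash.
      At ash: go left to bay.
        bay is a leaf — visit bay.
      Visit ash.
      At ash: go right to kale.
        At kale: no left child.
        Visit kale.
        At kale: go right to fern.
          fern is a leaf — visit fern.
    Visit iris.
    At iris: no right child.
Full in-order sequence: rose, aster, mint, fir, hop, yew, rye, bay, ash, kale, fern, iris.

7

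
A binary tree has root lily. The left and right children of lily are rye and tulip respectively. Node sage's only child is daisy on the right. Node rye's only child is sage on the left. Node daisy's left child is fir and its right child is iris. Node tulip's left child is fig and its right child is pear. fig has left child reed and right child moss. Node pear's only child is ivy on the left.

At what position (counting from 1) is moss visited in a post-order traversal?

7

Post-order visits the left subtree, then the right subtree, then the node.
At lily: go left to rye.
  At rye: go left to sage.
    At sage: no left child.
    At sage: go right to daisy.
      At daisy: go left to fir.
        fir is a leaf — visit fir.
      At daisy: go right to iris.
        iris is a leaf — visit iris.
      Visit daisy.
    Visit sage.
  At rye: no right child.
  Visit rye.
At lily: go right to tulip.
  At tulip: go left to fig.
    At fig: go left to reed.
      reed is a leaf — visit reed.
    At fig: go right to moss.
      moss is a leaf — visit moss.
    Visit fig.
  At tulip: go right to pear.
    At pear: go left to ivy.
      ivy is a leaf — visit ivy.
    At pear: no right child.
    Visit pear.
  Visit tulip.
Visit lily.
Full post-order sequence: fir, iris, daisy, sage, rye, reed, moss, fig, ivy, pear, tulip, lily.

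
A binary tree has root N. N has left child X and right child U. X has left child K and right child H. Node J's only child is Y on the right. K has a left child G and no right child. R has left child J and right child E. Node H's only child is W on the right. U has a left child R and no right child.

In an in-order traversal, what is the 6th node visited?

N

In-order visits the left subtree, then the node, then the right subtree.
At N: go left to X.
  At X: go left to K.
    At K: go left to G.
      G is a leaf — visit G.
    Visit K.
    At K: no right child.
  Visit X.
  At X: go right to H.
    At H: no left child.
    Visit H.
    At H: go right to W.
      W is a leaf — visit W.
Visit N.
At N: go right to U.
  At U: go left to R.
    At R: go left to J.
      At J: no left child.
      Visit J.
      At J: go right to Y.
        Y is a leaf — visit Y.
    Visit R.
    At R: go right to E.
      E is a leaf — visit E.
  Visit U.
  At U: no right child.
Full in-order sequence: G, K, X, H, W, N, J, Y, R, E, U.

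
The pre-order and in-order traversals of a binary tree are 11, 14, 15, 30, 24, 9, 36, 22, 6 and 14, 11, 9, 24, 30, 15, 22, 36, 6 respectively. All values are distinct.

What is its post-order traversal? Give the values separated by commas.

The first element of pre-order is the root; it splits in-order into left and right subtrees.
Root 11: left subtree has 1 node {14}, right has 7 {9, 24, 30, 15, 22, 36, 6}.
  Root 15: left subtree has 3 nodes {9, 24, 30}, right has 3 {22, 36, 6}.
    Root 30: left subtree has 2 nodes {9, 24}, right has 0 { }.
      Root 24: left subtree has 1 node {9}, right has 0 { }.
    Root 36: left subtree has 1 node {22}, right has 1 {6}.

14, 9, 24, 30, 22, 6, 36, 15, 11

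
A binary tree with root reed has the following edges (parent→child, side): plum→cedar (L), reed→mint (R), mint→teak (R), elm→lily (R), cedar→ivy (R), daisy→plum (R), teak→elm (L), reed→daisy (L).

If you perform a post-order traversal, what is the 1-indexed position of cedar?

Post-order visits the left subtree, then the right subtree, then the node.
At reed: go left to daisy.
  At daisy: no left child.
  At daisy: go right to plum.
    At plum: go left to cedar.
      At cedar: no left child.
      At cedar: go right to ivy.
        ivy is a leaf — visit ivy.
      Visit cedar.
    At plum: no right child.
    Visit plum.
  Visit daisy.
At reed: go right to mint.
  At mint: no left child.
  At mint: go right to teak.
    At teak: go left to elm.
      At elm: no left child.
      At elm: go right to lily.
        lily is a leaf — visit lily.
      Visit elm.
    At teak: no right child.
    Visit teak.
  Visit mint.
Visit reed.
Full post-order sequence: ivy, cedar, plum, daisy, lily, elm, teak, mint, reed.

2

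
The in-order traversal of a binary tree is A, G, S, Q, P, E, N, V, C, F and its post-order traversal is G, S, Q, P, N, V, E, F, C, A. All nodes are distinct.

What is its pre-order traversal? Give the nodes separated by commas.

A, C, E, P, Q, S, G, V, N, F

The last element of post-order is the root; it splits in-order into left and right subtrees.
Root A: left subtree has 0 nodes { }, right has 9 {G, S, Q, P, E, N, V, C, F}.
  Root C: left subtree has 7 nodes {G, S, Q, P, E, N, V}, right has 1 {F}.
    Root E: left subtree has 4 nodes {G, S, Q, P}, right has 2 {N, V}.
      Root P: left subtree has 3 nodes {G, S, Q}, right has 0 { }.
        Root Q: left subtree has 2 nodes {G, S}, right has 0 { }.
          Root S: left subtree has 1 node {G}, right has 0 { }.
      Root V: left subtree has 1 node {N}, right has 0 { }.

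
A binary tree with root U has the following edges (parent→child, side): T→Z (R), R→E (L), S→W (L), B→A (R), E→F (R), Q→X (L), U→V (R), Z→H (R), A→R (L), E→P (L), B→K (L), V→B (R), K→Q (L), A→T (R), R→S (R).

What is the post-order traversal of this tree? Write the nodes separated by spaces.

Post-order visits the left subtree, then the right subtree, then the node.
At U: no left child.
At U: go right to V.
  At V: no left child.
  At V: go right to B.
    At B: go left to K.
      At K: go left to Q.
        At Q: go left to X.
          X is a leaf — visit X.
        At Q: no right child.
        Visit Q.
      At K: no right child.
      Visit K.
    At B: go right to A.
      At A: go left to R.
        At R: go left to E.
          At E: go left to P.
            P is a leaf — visit P.
          At E: go right to F.
            F is a leaf — visit F.
          Visit E.
        At R: go right to S.
          At S: go left to W.
            W is a leaf — visit W.
          At S: no right child.
          Visit S.
        Visit R.
      At A: go right to T.
        At T: no left child.
        At T: go right to Z.
          At Z: no left child.
          At Z: go right to H.
            H is a leaf — visit H.
          Visit Z.
        Visit T.
      Visit A.
    Visit B.
  Visit V.
Visit U.

X Q K P F E W S R H Z T A B V U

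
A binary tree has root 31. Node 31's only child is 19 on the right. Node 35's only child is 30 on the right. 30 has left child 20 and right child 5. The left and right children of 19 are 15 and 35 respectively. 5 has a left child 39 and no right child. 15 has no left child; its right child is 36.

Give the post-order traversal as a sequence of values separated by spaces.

Post-order visits the left subtree, then the right subtree, then the node.
At 31: no left child.
At 31: go right to 19.
  At 19: go left to 15.
    At 15: no left child.
    At 15: go right to 36.
      36 is a leaf — visit 36.
    Visit 15.
  At 19: go right to 35.
    At 35: no left child.
    At 35: go right to 30.
      At 30: go left to 20.
        20 is a leaf — visit 20.
      At 30: go right to 5.
        At 5: go left to 39.
          39 is a leaf — visit 39.
        At 5: no right child.
        Visit 5.
      Visit 30.
    Visit 35.
  Visit 19.
Visit 31.

36 15 20 39 5 30 35 19 31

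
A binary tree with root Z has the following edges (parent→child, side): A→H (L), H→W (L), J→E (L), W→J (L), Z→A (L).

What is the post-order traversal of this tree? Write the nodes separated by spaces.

E J W H A Z

Post-order visits the left subtree, then the right subtree, then the node.
At Z: go left to A.
  At A: go left to H.
    At H: go left to W.
      At W: go left to J.
        At J: go left to E.
          E is a leaf — visit E.
        At J: no right child.
        Visit J.
      At W: no right child.
      Visit W.
    At H: no right child.
    Visit H.
  At A: no right child.
  Visit A.
At Z: no right child.
Visit Z.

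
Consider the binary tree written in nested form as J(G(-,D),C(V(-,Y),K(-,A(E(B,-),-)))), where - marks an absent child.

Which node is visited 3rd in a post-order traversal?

Post-order visits the left subtree, then the right subtree, then the node.
At J: go left to G.
  At G: no left child.
  At G: go right to D.
    D is a leaf — visit D.
  Visit G.
At J: go right to C.
  At C: go left to V.
    At V: no left child.
    At V: go right to Y.
      Y is a leaf — visit Y.
    Visit V.
  At C: go right to K.
    At K: no left child.
    At K: go right to A.
      At A: go left to E.
        At E: go left to B.
          B is a leaf — visit B.
        At E: no right child.
        Visit E.
      At A: no right child.
      Visit A.
    Visit K.
  Visit C.
Visit J.
Full post-order sequence: D, G, Y, V, B, E, A, K, C, J.

Y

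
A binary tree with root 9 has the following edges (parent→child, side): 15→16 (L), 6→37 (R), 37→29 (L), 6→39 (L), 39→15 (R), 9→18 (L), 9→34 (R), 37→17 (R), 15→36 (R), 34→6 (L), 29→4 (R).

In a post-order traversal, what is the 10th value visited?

Post-order visits the left subtree, then the right subtree, then the node.
At 9: go left to 18.
  18 is a leaf — visit 18.
At 9: go right to 34.
  At 34: go left to 6.
    At 6: go left to 39.
      At 39: no left child.
      At 39: go right to 15.
        At 15: go left to 16.
          16 is a leaf — visit 16.
        At 15: go right to 36.
          36 is a leaf — visit 36.
        Visit 15.
      Visit 39.
    At 6: go right to 37.
      At 37: go left to 29.
        At 29: no left child.
        At 29: go right to 4.
          4 is a leaf — visit 4.
        Visit 29.
      At 37: go right to 17.
        17 is a leaf — visit 17.
      Visit 37.
    Visit 6.
  At 34: no right child.
  Visit 34.
Visit 9.
Full post-order sequence: 18, 16, 36, 15, 39, 4, 29, 17, 37, 6, 34, 9.

6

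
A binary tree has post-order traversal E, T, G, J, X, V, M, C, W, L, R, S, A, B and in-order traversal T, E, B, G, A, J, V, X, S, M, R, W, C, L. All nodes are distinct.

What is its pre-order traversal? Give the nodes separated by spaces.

B T E A G S V J X R M L W C

The last element of post-order is the root; it splits in-order into left and right subtrees.
Root B: left subtree has 2 nodes {T, E}, right has 11 {G, A, J, V, X, S, M, R, W, C, L}.
  Root T: left subtree has 0 nodes { }, right has 1 {E}.
  Root A: left subtree has 1 node {G}, right has 9 {J, V, X, S, M, R, W, C, L}.
    Root S: left subtree has 3 nodes {J, V, X}, right has 5 {M, R, W, C, L}.
      Root V: left subtree has 1 node {J}, right has 1 {X}.
      Root R: left subtree has 1 node {M}, right has 3 {W, C, L}.
        Root L: left subtree has 2 nodes {W, C}, right has 0 { }.
          Root W: left subtree has 0 nodes { }, right has 1 {C}.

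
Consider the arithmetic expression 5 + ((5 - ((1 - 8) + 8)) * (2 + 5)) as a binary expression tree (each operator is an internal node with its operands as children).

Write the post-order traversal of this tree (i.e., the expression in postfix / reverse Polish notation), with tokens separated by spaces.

5 5 1 8 - 8 + - 2 5 + * +

Post-order on an expression tree gives postfix notation: for each operator, emit left operand, right operand, then the operator.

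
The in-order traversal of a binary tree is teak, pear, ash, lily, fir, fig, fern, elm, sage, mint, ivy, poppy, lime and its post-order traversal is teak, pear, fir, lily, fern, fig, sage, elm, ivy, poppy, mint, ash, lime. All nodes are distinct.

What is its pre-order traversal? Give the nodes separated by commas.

lime, ash, pear, teak, mint, elm, fig, lily, fir, fern, sage, poppy, ivy

The last element of post-order is the root; it splits in-order into left and right subtrees.
Root lime: left subtree has 12 nodes {teak, pear, ash, lily, fir, fig, fern, elm, sage, mint, ivy, poppy}, right has 0 { }.
  Root ash: left subtree has 2 nodes {teak, pear}, right has 9 {lily, fir, fig, fern, elm, sage, mint, ivy, poppy}.
    Root pear: left subtree has 1 node {teak}, right has 0 { }.
    Root mint: left subtree has 6 nodes {lily, fir, fig, fern, elm, sage}, right has 2 {ivy, poppy}.
      Root elm: left subtree has 4 nodes {lily, fir, fig, fern}, right has 1 {sage}.
        Root fig: left subtree has 2 nodes {lily, fir}, right has 1 {fern}.
          Root lily: left subtree has 0 nodes { }, right has 1 {fir}.
      Root poppy: left subtree has 1 node {ivy}, right has 0 { }.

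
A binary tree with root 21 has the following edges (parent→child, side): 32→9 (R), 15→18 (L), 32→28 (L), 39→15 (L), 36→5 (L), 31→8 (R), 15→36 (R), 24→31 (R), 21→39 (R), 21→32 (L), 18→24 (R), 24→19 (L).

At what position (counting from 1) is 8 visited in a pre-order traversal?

11

Pre-order visits the node, then its left subtree, then its right subtree.
Visit 21.
At 21: go left to 32.
  Visit 32.
  At 32: go left to 28.
    28 is a leaf — visit 28.
  At 32: go right to 9.
    9 is a leaf — visit 9.
At 21: go right to 39.
  Visit 39.
  At 39: go left to 15.
    Visit 15.
    At 15: go left to 18.
      Visit 18.
      At 18: no left child.
      At 18: go right to 24.
        Visit 24.
        At 24: go left to 19.
          19 is a leaf — visit 19.
        At 24: go right to 31.
          Visit 31.
          At 31: no left child.
          At 31: go right to 8.
            8 is a leaf — visit 8.
    At 15: go right to 36.
      Visit 36.
      At 36: go left to 5.
        5 is a leaf — visit 5.
      At 36: no right child.
  At 39: no right child.
Full pre-order sequence: 21, 32, 28, 9, 39, 15, 18, 24, 19, 31, 8, 36, 5.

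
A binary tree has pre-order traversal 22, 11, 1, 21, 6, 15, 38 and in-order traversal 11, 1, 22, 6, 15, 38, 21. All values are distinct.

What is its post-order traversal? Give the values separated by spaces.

The first element of pre-order is the root; it splits in-order into left and right subtrees.
Root 22: left subtree has 2 nodes {11, 1}, right has 4 {6, 15, 38, 21}.
  Root 11: left subtree has 0 nodes { }, right has 1 {1}.
  Root 21: left subtree has 3 nodes {6, 15, 38}, right has 0 { }.
    Root 6: left subtree has 0 nodes { }, right has 2 {15, 38}.
      Root 15: left subtree has 0 nodes { }, right has 1 {38}.

1 11 38 15 6 21 22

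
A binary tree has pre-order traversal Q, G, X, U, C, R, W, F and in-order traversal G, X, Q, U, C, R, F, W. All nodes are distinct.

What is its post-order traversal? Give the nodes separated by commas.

X, G, F, W, R, C, U, Q

The first element of pre-order is the root; it splits in-order into left and right subtrees.
Root Q: left subtree has 2 nodes {G, X}, right has 5 {U, C, R, F, W}.
  Root G: left subtree has 0 nodes { }, right has 1 {X}.
  Root U: left subtree has 0 nodes { }, right has 4 {C, R, F, W}.
    Root C: left subtree has 0 nodes { }, right has 3 {R, F, W}.
      Root R: left subtree has 0 nodes { }, right has 2 {F, W}.
        Root W: left subtree has 1 node {F}, right has 0 { }.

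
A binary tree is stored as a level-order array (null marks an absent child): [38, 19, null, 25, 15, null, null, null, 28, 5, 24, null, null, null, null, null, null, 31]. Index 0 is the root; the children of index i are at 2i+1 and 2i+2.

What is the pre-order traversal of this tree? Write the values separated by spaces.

Pre-order visits the node, then its left subtree, then its right subtree.
Visit 38.
At 38: go left to 19.
  Visit 19.
  At 19: go left to 25.
    Visit 25.
    At 25: no left child.
    At 25: go right to 28.
      Visit 28.
      At 28: go left to 31.
        31 is a leaf — visit 31.
      At 28: no right child.
  At 19: go right to 15.
    Visit 15.
    At 15: go left to 5.
      5 is a leaf — visit 5.
    At 15: go right to 24.
      24 is a leaf — visit 24.
At 38: no right child.

38 19 25 28 31 15 5 24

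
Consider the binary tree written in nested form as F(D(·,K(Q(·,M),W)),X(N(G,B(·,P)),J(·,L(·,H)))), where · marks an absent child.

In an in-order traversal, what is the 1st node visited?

D

In-order visits the left subtree, then the node, then the right subtree.
At F: go left to D.
  At D: no left child.
  Visit D.
  At D: go right to K.
    At K: go left to Q.
      At Q: no left child.
      Visit Q.
      At Q: go right to M.
        M is a leaf — visit M.
    Visit K.
    At K: go right to W.
      W is a leaf — visit W.
Visit F.
At F: go right to X.
  At X: go left to N.
    At N: go left to G.
      G is a leaf — visit G.
    Visit N.
    At N: go right to B.
      At B: no left child.
      Visit B.
      At B: go right to P.
        P is a leaf — visit P.
  Visit X.
  At X: go right to J.
    At J: no left child.
    Visit J.
    At J: go right to L.
      At L: no left child.
      Visit L.
      At L: go right to H.
        H is a leaf — visit H.
Full in-order sequence: D, Q, M, K, W, F, G, N, B, P, X, J, L, H.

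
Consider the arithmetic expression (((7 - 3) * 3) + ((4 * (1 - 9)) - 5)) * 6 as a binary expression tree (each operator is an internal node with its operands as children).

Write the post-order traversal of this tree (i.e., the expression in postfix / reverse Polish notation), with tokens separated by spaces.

Post-order on an expression tree gives postfix notation: for each operator, emit left operand, right operand, then the operator.

7 3 - 3 * 4 1 9 - * 5 - + 6 *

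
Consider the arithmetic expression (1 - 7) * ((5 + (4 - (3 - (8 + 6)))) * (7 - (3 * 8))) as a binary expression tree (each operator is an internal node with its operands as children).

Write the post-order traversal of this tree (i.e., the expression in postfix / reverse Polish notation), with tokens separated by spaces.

1 7 - 5 4 3 8 6 + - - + 7 3 8 * - * *

Post-order on an expression tree gives postfix notation: for each operator, emit left operand, right operand, then the operator.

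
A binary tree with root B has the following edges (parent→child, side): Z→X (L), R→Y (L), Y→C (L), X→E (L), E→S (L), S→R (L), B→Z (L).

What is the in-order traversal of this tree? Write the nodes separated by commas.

C, Y, R, S, E, X, Z, B

In-order visits the left subtree, then the node, then the right subtree.
At B: go left to Z.
  At Z: go left to X.
    At X: go left to E.
      At E: go left to S.
        At S: go left to R.
          At R: go left to Y.
            At Y: go left to C.
              C is a leaf — visit C.
            Visit Y.
            At Y: no right child.
          Visit R.
          At R: no right child.
        Visit S.
        At S: no right child.
      Visit E.
      At E: no right child.
    Visit X.
    At X: no right child.
  Visit Z.
  At Z: no right child.
Visit B.
At B: no right child.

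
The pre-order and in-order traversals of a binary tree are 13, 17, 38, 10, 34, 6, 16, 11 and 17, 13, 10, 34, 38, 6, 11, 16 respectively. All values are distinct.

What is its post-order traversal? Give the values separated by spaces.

17 34 10 11 16 6 38 13

The first element of pre-order is the root; it splits in-order into left and right subtrees.
Root 13: left subtree has 1 node {17}, right has 6 {10, 34, 38, 6, 11, 16}.
  Root 38: left subtree has 2 nodes {10, 34}, right has 3 {6, 11, 16}.
    Root 10: left subtree has 0 nodes { }, right has 1 {34}.
    Root 6: left subtree has 0 nodes { }, right has 2 {11, 16}.
      Root 16: left subtree has 1 node {11}, right has 0 { }.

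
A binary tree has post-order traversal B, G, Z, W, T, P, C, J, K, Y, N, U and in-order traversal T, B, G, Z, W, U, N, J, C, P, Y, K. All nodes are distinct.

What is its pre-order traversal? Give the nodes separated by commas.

U, T, W, Z, G, B, N, Y, J, C, P, K

The last element of post-order is the root; it splits in-order into left and right subtrees.
Root U: left subtree has 5 nodes {T, B, G, Z, W}, right has 6 {N, J, C, P, Y, K}.
  Root T: left subtree has 0 nodes { }, right has 4 {B, G, Z, W}.
    Root W: left subtree has 3 nodes {B, G, Z}, right has 0 { }.
      Root Z: left subtree has 2 nodes {B, G}, right has 0 { }.
        Root G: left subtree has 1 node {B}, right has 0 { }.
  Root N: left subtree has 0 nodes { }, right has 5 {J, C, P, Y, K}.
    Root Y: left subtree has 3 nodes {J, C, P}, right has 1 {K}.
      Root J: left subtree has 0 nodes { }, right has 2 {C, P}.
        Root C: left subtree has 0 nodes { }, right has 1 {P}.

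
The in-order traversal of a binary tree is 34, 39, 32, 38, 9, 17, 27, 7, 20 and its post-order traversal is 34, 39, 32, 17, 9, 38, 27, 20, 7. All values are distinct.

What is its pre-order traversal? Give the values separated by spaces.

7 27 38 32 39 34 9 17 20

The last element of post-order is the root; it splits in-order into left and right subtrees.
Root 7: left subtree has 7 nodes {34, 39, 32, 38, 9, 17, 27}, right has 1 {20}.
  Root 27: left subtree has 6 nodes {34, 39, 32, 38, 9, 17}, right has 0 { }.
    Root 38: left subtree has 3 nodes {34, 39, 32}, right has 2 {9, 17}.
      Root 32: left subtree has 2 nodes {34, 39}, right has 0 { }.
        Root 39: left subtree has 1 node {34}, right has 0 { }.
      Root 9: left subtree has 0 nodes { }, right has 1 {17}.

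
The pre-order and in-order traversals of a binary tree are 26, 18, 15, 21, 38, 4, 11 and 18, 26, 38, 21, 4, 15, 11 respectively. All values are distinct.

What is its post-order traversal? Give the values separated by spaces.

18 38 4 21 11 15 26

The first element of pre-order is the root; it splits in-order into left and right subtrees.
Root 26: left subtree has 1 node {18}, right has 5 {38, 21, 4, 15, 11}.
  Root 15: left subtree has 3 nodes {38, 21, 4}, right has 1 {11}.
    Root 21: left subtree has 1 node {38}, right has 1 {4}.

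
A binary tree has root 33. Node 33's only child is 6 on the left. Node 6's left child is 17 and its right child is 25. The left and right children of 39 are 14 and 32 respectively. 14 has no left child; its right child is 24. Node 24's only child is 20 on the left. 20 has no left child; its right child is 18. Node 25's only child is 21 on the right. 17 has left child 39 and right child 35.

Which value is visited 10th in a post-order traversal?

Post-order visits the left subtree, then the right subtree, then the node.
At 33: go left to 6.
  At 6: go left to 17.
    At 17: go left to 39.
      At 39: go left to 14.
        At 14: no left child.
        At 14: go right to 24.
          At 24: go left to 20.
            At 20: no left child.
            At 20: go right to 18.
              18 is a leaf — visit 18.
            Visit 20.
          At 24: no right child.
          Visit 24.
        Visit 14.
      At 39: go right to 32.
        32 is a leaf — visit 32.
      Visit 39.
    At 17: go right to 35.
      35 is a leaf — visit 35.
    Visit 17.
  At 6: go right to 25.
    At 25: no left child.
    At 25: go right to 21.
      21 is a leaf — visit 21.
    Visit 25.
  Visit 6.
At 33: no right child.
Visit 33.
Full post-order sequence: 18, 20, 24, 14, 32, 39, 35, 17, 21, 25, 6, 33.

25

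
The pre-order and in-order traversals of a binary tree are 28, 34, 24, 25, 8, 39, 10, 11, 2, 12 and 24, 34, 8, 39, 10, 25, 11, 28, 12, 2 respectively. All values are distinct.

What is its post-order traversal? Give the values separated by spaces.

24 10 39 8 11 25 34 12 2 28

The first element of pre-order is the root; it splits in-order into left and right subtrees.
Root 28: left subtree has 7 nodes {24, 34, 8, 39, 10, 25, 11}, right has 2 {12, 2}.
  Root 34: left subtree has 1 node {24}, right has 5 {8, 39, 10, 25, 11}.
    Root 25: left subtree has 3 nodes {8, 39, 10}, right has 1 {11}.
      Root 8: left subtree has 0 nodes { }, right has 2 {39, 10}.
        Root 39: left subtree has 0 nodes { }, right has 1 {10}.
  Root 2: left subtree has 1 node {12}, right has 0 { }.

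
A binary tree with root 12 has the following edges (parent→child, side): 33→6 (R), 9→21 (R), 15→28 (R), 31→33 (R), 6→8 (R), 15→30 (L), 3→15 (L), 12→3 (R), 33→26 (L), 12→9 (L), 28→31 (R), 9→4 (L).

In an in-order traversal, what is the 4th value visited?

12

In-order visits the left subtree, then the node, then the right subtree.
At 12: go left to 9.
  At 9: go left to 4.
    4 is a leaf — visit 4.
  Visit 9.
  At 9: go right to 21.
    21 is a leaf — visit 21.
Visit 12.
At 12: go right to 3.
  At 3: go left to 15.
    At 15: go left to 30.
      30 is a leaf — visit 30.
    Visit 15.
    At 15: go right to 28.
      At 28: no left child.
      Visit 28.
      At 28: go right to 31.
        At 31: no left child.
        Visit 31.
        At 31: go right to 33.
          At 33: go left to 26.
            26 is a leaf — visit 26.
          Visit 33.
          At 33: go right to 6.
            At 6: no left child.
            Visit 6.
            At 6: go right to 8.
              8 is a leaf — visit 8.
  Visit 3.
  At 3: no right child.
Full in-order sequence: 4, 9, 21, 12, 30, 15, 28, 31, 26, 33, 6, 8, 3.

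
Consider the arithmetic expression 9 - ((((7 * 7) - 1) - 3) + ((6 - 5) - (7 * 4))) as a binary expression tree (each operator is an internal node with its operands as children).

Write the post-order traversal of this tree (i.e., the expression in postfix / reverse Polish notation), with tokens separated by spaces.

Post-order on an expression tree gives postfix notation: for each operator, emit left operand, right operand, then the operator.

9 7 7 * 1 - 3 - 6 5 - 7 4 * - + -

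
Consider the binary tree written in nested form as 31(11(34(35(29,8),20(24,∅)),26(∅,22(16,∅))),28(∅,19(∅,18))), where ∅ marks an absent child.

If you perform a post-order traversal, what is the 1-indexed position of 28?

Post-order visits the left subtree, then the right subtree, then the node.
At 31: go left to 11.
  At 11: go left to 34.
    At 34: go left to 35.
      At 35: go left to 29.
        29 is a leaf — visit 29.
      At 35: go right to 8.
        8 is a leaf — visit 8.
      Visit 35.
    At 34: go right to 20.
      At 20: go left to 24.
        24 is a leaf — visit 24.
      At 20: no right child.
      Visit 20.
    Visit 34.
  At 11: go right to 26.
    At 26: no left child.
    At 26: go right to 22.
      At 22: go left to 16.
        16 is a leaf — visit 16.
      At 22: no right child.
      Visit 22.
    Visit 26.
  Visit 11.
At 31: go right to 28.
  At 28: no left child.
  At 28: go right to 19.
    At 19: no left child.
    At 19: go right to 18.
      18 is a leaf — visit 18.
    Visit 19.
  Visit 28.
Visit 31.
Full post-order sequence: 29, 8, 35, 24, 20, 34, 16, 22, 26, 11, 18, 19, 28, 31.

13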